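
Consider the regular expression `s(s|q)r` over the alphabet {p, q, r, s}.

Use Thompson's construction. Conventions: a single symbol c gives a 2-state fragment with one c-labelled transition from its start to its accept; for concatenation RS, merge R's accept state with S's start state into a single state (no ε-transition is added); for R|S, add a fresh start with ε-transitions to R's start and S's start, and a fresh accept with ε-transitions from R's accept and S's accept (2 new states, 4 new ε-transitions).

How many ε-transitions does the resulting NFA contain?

4

Building bottom-up:
Each of the 4 symbol leaves contributes 0 ε-transitions.
  s|q = 4 ε-transitions
  s(s|q)r = 4 ε-transitions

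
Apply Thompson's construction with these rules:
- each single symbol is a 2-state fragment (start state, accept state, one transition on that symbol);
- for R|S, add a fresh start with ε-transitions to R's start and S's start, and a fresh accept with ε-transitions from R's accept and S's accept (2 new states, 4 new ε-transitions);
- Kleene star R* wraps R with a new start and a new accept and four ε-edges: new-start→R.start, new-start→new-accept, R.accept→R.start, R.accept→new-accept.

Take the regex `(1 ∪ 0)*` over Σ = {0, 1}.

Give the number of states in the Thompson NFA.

Bottom-up over the parse tree:
Each of the 2 symbol leaves contributes a 2-state fragment.
  1 ∪ 0 — 6 states
  (1 ∪ 0)* — 8 states

8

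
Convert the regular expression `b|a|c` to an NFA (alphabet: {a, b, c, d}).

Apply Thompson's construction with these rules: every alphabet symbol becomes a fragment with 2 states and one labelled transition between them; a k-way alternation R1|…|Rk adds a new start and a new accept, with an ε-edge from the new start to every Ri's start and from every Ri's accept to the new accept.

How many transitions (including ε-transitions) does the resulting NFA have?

9

Recursing over subexpressions:
Each of the 3 symbol leaves contributes 1 transition (1 symbol, 0 ε).
  b|a|c — 9 transitions (3 symbol, 6 ε)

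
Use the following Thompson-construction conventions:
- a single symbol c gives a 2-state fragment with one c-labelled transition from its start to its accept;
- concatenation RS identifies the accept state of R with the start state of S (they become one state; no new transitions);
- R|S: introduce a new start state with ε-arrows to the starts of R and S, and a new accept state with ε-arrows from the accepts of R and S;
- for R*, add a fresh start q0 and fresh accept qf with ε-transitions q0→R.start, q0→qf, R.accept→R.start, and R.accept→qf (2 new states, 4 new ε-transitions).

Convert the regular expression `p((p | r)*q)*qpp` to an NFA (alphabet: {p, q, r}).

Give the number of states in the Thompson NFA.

Recursing over subexpressions:
Each of the 7 symbol leaves contributes a 2-state fragment.
  p | r → 6 states
  (p | r)* → 8 states
  (p | r)*q → 9 states
  ((p | r)*q)* → 11 states
  p((p | r)*q)*qpp → 15 states

15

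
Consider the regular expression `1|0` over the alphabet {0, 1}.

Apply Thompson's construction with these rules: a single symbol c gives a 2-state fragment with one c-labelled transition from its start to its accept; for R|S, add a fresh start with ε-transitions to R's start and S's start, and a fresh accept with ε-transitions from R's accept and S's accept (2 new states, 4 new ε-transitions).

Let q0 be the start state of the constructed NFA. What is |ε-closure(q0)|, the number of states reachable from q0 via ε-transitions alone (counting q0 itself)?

3

Let C(F) = |ε-closure(F.start)| within fragment F, and note whether F accepts ε. Symbol fragments have C = 1 and do not accept ε. Then:
  1|0 → |closure| = 1 + 1 + 1 = 3 (the new accept is not ε-reachable since no branch accepts ε)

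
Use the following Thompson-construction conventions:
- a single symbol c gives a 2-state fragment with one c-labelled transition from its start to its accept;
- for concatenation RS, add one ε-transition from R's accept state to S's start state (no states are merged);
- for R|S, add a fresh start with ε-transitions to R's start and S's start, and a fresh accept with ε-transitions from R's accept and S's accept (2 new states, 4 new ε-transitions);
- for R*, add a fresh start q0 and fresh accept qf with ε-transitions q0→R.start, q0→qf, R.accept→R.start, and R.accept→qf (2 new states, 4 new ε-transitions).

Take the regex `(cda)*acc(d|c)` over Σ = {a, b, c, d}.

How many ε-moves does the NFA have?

14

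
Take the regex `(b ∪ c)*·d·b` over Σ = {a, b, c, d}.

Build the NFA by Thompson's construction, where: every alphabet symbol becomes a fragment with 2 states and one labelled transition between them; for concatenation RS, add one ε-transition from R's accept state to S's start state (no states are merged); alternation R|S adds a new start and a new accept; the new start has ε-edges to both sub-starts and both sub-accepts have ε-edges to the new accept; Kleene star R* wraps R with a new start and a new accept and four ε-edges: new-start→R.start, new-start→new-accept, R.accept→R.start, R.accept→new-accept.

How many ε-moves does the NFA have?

Recursing over subexpressions:
Each of the 4 symbol leaves contributes 0 ε-transitions.
  b ∪ c → 4 ε-transitions
  (b ∪ c)* → 8 ε-transitions
  (b ∪ c)*·d·b → 10 ε-transitions

10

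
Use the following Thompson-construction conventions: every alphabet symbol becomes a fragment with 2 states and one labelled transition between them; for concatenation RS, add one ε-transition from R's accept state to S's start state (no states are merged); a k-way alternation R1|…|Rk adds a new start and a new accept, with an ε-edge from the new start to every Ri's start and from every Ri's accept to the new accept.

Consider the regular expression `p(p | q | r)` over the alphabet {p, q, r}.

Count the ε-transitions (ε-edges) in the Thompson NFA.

By structural recursion:
Each of the 4 symbol leaves contributes 0 ε-transitions.
  p | q | r : 6 ε-transitions
  p(p | q | r) : 7 ε-transitions

7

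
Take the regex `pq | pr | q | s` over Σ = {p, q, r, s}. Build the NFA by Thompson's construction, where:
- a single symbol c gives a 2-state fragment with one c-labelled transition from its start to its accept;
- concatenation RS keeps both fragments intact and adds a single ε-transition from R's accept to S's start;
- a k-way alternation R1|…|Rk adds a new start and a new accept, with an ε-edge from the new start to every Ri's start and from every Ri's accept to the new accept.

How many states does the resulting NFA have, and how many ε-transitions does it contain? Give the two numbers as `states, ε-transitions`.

14, 10

By structural recursion:
Each of the 6 symbol leaves contributes 2 states and 0 ε-transitions.
  pq : 4 states, 1 ε-transition
  pr : 4 states, 1 ε-transition
  pq | pr | q | s : 14 states, 10 ε-transitions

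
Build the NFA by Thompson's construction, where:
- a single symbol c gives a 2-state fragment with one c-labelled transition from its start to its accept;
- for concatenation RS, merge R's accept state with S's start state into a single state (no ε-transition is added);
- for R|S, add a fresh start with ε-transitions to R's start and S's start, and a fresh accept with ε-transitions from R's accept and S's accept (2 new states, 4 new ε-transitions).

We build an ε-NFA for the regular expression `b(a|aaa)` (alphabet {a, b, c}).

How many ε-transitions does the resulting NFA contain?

4

By structural recursion:
Each of the 5 symbol leaves contributes 0 ε-transitions.
  aaa → 0 ε-transitions
  a|aaa → 4 ε-transitions
  b(a|aaa) → 4 ε-transitions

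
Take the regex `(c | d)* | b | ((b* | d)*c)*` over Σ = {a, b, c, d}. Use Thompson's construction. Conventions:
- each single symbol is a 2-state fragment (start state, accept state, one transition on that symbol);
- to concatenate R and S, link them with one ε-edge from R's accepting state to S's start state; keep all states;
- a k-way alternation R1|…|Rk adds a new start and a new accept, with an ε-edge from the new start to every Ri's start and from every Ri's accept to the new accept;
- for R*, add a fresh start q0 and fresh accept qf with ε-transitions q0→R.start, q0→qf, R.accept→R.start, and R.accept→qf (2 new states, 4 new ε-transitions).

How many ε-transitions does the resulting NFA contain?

31

Bottom-up over the parse tree:
Each of the 6 symbol leaves contributes 0 ε-transitions.
  c | d = 4 ε-transitions
  (c | d)* = 8 ε-transitions
  b* = 4 ε-transitions
  b* | d = 8 ε-transitions
  (b* | d)* = 12 ε-transitions
  (b* | d)*c = 13 ε-transitions
  ((b* | d)*c)* = 17 ε-transitions
  (c | d)* | b | ((b* | d)*c)* = 31 ε-transitions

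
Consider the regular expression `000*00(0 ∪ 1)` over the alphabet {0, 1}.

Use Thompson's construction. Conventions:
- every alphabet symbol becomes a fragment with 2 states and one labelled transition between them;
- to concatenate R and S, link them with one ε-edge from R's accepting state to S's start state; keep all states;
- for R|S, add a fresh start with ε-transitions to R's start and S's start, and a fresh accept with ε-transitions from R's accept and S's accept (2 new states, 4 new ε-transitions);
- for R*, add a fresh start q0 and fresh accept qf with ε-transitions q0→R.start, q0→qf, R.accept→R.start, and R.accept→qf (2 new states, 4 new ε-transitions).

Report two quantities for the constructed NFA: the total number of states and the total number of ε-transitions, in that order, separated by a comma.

18, 13

Building bottom-up:
Each of the 7 symbol leaves contributes 2 states and 0 ε-transitions.
  0* — 4 states, 4 ε-transitions
  0 ∪ 1 — 6 states, 4 ε-transitions
  000*00(0 ∪ 1) — 18 states, 13 ε-transitions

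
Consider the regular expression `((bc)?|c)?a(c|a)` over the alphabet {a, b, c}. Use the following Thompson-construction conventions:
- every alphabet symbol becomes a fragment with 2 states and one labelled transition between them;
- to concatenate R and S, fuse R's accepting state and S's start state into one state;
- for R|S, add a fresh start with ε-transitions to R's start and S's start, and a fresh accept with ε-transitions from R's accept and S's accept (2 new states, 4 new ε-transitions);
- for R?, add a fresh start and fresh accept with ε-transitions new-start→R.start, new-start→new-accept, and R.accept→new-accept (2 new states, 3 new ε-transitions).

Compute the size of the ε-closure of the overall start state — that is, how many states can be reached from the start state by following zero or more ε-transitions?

8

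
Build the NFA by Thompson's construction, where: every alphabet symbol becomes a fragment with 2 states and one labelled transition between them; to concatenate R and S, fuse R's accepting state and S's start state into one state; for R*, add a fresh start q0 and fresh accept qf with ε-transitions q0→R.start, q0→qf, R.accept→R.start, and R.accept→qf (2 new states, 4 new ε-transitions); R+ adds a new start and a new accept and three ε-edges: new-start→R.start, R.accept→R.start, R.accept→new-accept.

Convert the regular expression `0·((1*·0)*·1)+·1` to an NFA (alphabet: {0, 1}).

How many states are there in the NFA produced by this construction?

By structural recursion:
Each of the 5 symbol leaves contributes a 2-state fragment.
  1* : 4 states
  1*·0 : 5 states
  (1*·0)* : 7 states
  (1*·0)*·1 : 8 states
  ((1*·0)*·1)+ : 10 states
  0·((1*·0)*·1)+·1 : 12 states

12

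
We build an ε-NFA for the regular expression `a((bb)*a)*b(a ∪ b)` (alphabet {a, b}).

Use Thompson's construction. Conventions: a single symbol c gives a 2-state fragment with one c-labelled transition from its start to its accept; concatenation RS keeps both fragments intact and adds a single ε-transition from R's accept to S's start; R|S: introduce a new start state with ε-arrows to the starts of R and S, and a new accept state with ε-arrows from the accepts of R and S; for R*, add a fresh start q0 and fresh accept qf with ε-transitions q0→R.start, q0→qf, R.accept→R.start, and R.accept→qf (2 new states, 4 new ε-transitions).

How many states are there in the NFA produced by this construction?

By structural recursion:
Each of the 7 symbol leaves contributes a 2-state fragment.
  bb = 4 states
  (bb)* = 6 states
  (bb)*a = 8 states
  ((bb)*a)* = 10 states
  a ∪ b = 6 states
  a((bb)*a)*b(a ∪ b) = 20 states

20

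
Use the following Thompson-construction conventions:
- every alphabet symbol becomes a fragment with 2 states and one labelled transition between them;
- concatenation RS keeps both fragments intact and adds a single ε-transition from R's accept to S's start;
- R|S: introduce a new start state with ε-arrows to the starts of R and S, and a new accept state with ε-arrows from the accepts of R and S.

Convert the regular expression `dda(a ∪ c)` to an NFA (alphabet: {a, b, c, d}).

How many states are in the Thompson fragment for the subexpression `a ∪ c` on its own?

6

Fragment for `a ∪ c`:
Each of the 2 symbol leaves contributes a 2-state fragment.
  a ∪ c — 6 states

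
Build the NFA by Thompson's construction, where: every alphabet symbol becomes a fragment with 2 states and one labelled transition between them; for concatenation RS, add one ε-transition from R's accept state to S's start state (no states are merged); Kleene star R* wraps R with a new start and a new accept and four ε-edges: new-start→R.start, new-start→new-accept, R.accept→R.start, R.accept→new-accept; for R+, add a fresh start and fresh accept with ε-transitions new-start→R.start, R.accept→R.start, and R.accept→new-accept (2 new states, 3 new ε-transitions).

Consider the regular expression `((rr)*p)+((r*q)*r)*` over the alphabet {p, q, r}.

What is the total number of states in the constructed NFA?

22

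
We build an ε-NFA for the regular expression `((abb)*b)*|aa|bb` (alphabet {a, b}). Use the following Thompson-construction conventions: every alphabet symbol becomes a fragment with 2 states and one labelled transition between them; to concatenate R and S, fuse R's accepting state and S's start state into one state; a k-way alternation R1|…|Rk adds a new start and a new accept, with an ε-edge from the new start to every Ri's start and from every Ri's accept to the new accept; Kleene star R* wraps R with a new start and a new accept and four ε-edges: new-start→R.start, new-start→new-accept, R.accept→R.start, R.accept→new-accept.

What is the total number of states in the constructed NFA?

17

Bottom-up over the parse tree:
Each of the 8 symbol leaves contributes a 2-state fragment.
  abb = 4 states
  (abb)* = 6 states
  (abb)*b = 7 states
  ((abb)*b)* = 9 states
  aa = 3 states
  bb = 3 states
  ((abb)*b)*|aa|bb = 17 states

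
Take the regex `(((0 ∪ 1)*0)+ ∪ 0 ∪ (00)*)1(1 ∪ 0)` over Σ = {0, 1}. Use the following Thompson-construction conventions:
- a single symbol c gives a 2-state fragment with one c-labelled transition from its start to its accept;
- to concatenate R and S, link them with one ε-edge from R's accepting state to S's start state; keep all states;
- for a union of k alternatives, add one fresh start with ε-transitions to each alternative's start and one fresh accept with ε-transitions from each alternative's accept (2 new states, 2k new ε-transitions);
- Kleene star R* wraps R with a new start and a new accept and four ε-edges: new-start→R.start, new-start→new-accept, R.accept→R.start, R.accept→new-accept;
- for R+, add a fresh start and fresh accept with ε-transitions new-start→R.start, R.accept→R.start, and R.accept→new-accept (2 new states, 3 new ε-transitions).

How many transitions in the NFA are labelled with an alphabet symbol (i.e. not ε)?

Per subexpression:
Each of the 9 symbol leaves contributes exactly 1 symbol transition.
  0 ∪ 1 = 2 symbol transitions
  (0 ∪ 1)* = 2 symbol transitions
  (0 ∪ 1)*0 = 3 symbol transitions
  ((0 ∪ 1)*0)+ = 3 symbol transitions
  00 = 2 symbol transitions
  (00)* = 2 symbol transitions
  ((0 ∪ 1)*0)+ ∪ 0 ∪ (00)* = 6 symbol transitions
  1 ∪ 0 = 2 symbol transitions
  (((0 ∪ 1)*0)+ ∪ 0 ∪ (00)*)1(1 ∪ 0) = 9 symbol transitions

9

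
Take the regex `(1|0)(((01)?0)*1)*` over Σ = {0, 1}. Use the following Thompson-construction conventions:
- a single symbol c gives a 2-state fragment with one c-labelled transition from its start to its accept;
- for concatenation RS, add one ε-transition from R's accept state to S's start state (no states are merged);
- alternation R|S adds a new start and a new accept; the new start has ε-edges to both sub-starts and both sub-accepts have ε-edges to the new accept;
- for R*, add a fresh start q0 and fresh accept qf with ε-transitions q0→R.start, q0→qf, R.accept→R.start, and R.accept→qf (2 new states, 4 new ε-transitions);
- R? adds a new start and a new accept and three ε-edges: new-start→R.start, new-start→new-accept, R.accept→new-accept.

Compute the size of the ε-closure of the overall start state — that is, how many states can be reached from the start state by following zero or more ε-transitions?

Work bottom-up. For each fragment F, track |ε-closure(F.start)| and whether F's accept lies in that closure (i.e. whether F accepts ε). A single-symbol fragment has closure size 1 and does not accept ε.
  1|0 → |ε-closure| = 1 + 1 + 1 = 3 (the new accept is not ε-reachable since no branch accepts ε)
  01 → same as the first factor's closure: |ε-closure| = 1
  (01)? → new start has ε-edges to the inner start and to the new accept, so |ε-closure| = 2 + 1 = 3
  (01)?0 → |ε-closure| = 3 + 1 = 4 (closure spills across the concat boundary because the left factor accepts ε)
  ((01)?0)* → new start has ε-edges to the inner start and to the new accept, so |ε-closure| = 2 + 4 = 6
  ((01)?0)*1 → |ε-closure| = 6 + 1 = 7 (closure spills across the concat boundary because the left factor accepts ε)
  (((01)?0)*1)* → |ε-closure| = 1 (new start) + 7 (body) + 1 (new accept) = 9
  (1|0)(((01)?0)*1)* → |ε-closure| equals the left operand's closure size = 3 (its accept is not ε-reachable, so the closure stops there)

3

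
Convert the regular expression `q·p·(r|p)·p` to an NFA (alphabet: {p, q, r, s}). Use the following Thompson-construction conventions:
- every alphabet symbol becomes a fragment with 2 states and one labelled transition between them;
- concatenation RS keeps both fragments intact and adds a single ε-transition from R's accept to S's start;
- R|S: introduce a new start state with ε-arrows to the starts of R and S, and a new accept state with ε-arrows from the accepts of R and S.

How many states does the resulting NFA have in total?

12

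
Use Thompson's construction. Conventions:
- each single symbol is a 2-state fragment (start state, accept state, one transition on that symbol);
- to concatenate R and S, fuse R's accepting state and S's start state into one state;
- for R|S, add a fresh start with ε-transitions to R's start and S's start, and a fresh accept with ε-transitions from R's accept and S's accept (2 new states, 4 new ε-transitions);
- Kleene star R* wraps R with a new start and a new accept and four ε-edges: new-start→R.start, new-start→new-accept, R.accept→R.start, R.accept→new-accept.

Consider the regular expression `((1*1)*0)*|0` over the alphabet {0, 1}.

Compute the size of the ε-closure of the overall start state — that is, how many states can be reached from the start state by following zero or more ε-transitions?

10

Work bottom-up. For each fragment F, track |ε-closure(F.start)| and whether F's accept lies in that closure (i.e. whether F accepts ε). A single-symbol fragment has closure size 1 and does not accept ε.
  1* → new start has ε-edges to the inner start and to the new accept, so |ε-closure| = 2 + 1 = 3
  1*1 → |ε-closure| = 3 + (1−1) = 3 (closure spills across the concat boundary because the left factor accepts ε)
  (1*1)* → |ε-closure| = 1 (new start) + 3 (body) + 1 (new accept) = 5
  (1*1)*0 → the left operand accepts ε, so the closure extends into the next operand (the shared merged state is already counted); |ε-closure| = 5 + (1−1) = 5
  ((1*1)*0)* → |ε-closure| = 1 (new start) + 5 (body) + 1 (new accept) = 7
  ((1*1)*0)*|0 → |ε-closure| = 1 (new start) + (7 + 1) + 1 (new accept, since some branch ε-reaches its own accept) = 10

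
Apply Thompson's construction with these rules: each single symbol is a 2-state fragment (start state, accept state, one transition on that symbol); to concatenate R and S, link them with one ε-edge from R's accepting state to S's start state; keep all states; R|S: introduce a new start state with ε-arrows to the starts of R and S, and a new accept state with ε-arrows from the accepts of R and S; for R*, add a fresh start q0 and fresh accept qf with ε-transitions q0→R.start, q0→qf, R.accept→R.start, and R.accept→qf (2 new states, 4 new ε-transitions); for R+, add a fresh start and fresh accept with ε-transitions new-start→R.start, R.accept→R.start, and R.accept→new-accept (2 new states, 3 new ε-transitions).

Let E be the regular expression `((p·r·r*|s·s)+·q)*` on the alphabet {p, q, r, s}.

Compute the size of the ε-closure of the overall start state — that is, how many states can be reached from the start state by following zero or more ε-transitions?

6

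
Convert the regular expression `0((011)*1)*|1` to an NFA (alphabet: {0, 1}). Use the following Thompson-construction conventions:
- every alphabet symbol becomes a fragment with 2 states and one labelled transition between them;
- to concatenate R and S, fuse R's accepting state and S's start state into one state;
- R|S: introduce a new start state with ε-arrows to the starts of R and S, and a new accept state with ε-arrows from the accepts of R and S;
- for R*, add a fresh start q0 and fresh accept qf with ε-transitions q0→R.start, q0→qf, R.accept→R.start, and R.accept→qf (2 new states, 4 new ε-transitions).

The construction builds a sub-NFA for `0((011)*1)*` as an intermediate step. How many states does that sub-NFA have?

10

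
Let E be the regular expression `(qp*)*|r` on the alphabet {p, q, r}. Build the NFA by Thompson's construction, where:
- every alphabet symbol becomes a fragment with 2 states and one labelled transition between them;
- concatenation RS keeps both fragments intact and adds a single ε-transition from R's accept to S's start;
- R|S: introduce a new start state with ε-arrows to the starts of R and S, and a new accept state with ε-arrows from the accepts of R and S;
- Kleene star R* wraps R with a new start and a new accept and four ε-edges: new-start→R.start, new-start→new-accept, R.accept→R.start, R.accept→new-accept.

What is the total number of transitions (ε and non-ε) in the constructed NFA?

16

Building bottom-up:
Each of the 3 symbol leaves contributes 1 transition (1 symbol, 0 ε).
  p* → 5 transitions (1 symbol, 4 ε)
  qp* → 7 transitions (2 symbol, 5 ε)
  (qp*)* → 11 transitions (2 symbol, 9 ε)
  (qp*)*|r → 16 transitions (3 symbol, 13 ε)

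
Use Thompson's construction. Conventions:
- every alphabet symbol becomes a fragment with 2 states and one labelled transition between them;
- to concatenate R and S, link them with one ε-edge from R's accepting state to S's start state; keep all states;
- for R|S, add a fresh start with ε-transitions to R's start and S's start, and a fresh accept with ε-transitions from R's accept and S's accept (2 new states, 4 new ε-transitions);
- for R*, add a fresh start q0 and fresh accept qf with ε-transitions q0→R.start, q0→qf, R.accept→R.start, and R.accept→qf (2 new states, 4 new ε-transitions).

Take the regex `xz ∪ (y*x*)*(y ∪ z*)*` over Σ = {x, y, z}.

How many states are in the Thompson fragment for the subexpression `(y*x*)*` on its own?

10

Fragment for `(y*x*)*`:
Each of the 2 symbol leaves contributes a 2-state fragment.
  y* : 4 states
  x* : 4 states
  y*x* : 8 states
  (y*x*)* : 10 states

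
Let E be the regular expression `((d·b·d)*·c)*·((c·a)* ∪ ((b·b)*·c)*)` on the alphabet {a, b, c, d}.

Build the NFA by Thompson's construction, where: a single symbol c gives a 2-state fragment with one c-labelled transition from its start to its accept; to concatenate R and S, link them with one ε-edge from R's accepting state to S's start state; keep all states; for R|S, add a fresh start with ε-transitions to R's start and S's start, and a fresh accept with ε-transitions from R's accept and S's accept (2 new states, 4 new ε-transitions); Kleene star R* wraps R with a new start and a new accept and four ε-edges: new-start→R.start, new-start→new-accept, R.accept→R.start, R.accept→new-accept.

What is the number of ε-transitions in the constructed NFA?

Bottom-up over the parse tree:
Each of the 9 symbol leaves contributes 0 ε-transitions.
  d·b·d : 2 ε-transitions
  (d·b·d)* : 6 ε-transitions
  (d·b·d)*·c : 7 ε-transitions
  ((d·b·d)*·c)* : 11 ε-transitions
  c·a : 1 ε-transition
  (c·a)* : 5 ε-transitions
  b·b : 1 ε-transition
  (b·b)* : 5 ε-transitions
  (b·b)*·c : 6 ε-transitions
  ((b·b)*·c)* : 10 ε-transitions
  (c·a)* ∪ ((b·b)*·c)* : 19 ε-transitions
  ((d·b·d)*·c)*·((c·a)* ∪ ((b·b)*·c)*) : 31 ε-transitions

31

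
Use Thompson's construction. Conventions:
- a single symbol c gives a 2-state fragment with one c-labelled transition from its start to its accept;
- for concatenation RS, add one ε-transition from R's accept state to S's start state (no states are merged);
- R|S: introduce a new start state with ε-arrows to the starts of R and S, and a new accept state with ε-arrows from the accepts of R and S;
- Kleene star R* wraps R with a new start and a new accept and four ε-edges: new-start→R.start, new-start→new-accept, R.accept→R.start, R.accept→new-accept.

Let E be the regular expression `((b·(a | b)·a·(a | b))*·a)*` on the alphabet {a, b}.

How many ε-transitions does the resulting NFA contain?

20

Building bottom-up:
Each of the 7 symbol leaves contributes 0 ε-transitions.
  a | b — 4 ε-transitions
  a | b — 4 ε-transitions
  b·(a | b)·a·(a | b) — 11 ε-transitions
  (b·(a | b)·a·(a | b))* — 15 ε-transitions
  (b·(a | b)·a·(a | b))*·a — 16 ε-transitions
  ((b·(a | b)·a·(a | b))*·a)* — 20 ε-transitions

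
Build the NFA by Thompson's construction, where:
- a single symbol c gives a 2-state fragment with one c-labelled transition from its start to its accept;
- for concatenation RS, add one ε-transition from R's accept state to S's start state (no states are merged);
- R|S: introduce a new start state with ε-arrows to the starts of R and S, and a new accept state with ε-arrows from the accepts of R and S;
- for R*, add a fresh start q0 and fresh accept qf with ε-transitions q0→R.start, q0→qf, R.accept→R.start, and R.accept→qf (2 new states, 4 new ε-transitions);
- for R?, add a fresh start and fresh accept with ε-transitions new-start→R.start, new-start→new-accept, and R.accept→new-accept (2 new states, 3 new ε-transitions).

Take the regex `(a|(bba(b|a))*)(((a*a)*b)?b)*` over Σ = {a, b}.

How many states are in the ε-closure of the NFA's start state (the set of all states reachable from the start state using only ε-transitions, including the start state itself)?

Let C(F) = |ε-closure(F.start)| within fragment F, and note whether F accepts ε. Symbol fragments have C = 1 and do not accept ε. Then:
  b|a — new start ε-reaches every alternative's start; none of them accept ε, so the new accept is not reached: |ε-closure| = 1 + 1 + 1 = 3
  bba(b|a) — same as the first factor's closure: |ε-closure| = 1
  (bba(b|a))* — the star's fresh start ε-reaches both the body's start and the fresh accept: |ε-closure| = 2 + 1 = 3
  a|(bba(b|a))* — new start ε-reaches every alternative's start; at least one alternative accepts ε, so the union's new accept is reached too: |ε-closure| = 1 + 1 + 3 + 1 = 6
  a* — the star's fresh start ε-reaches both the body's start and the fresh accept: |ε-closure| = 2 + 1 = 3
  a*a — the left operand accepts ε, so the closure extends into the next operand (via the concat ε-link); |ε-closure| = 3 + 1 = 4
  (a*a)* — |ε-closure| = 1 (new start) + 4 (body) + 1 (new accept) = 6
  (a*a)*b — |ε-closure| = 6 + 1 = 7 (closure spills across the concat boundary because the left factor accepts ε)
  ((a*a)*b)? — new start has ε-edges to the inner start and to the new accept, so |ε-closure| = 2 + 7 = 9
  ((a*a)*b)?b — |ε-closure| = 9 + 1 = 10 (closure spills across the concat boundary because the left factor accepts ε)
  (((a*a)*b)?b)* — |ε-closure| = 1 (new start) + 10 (body) + 1 (new accept) = 12
  (a|(bba(b|a))*)(((a*a)*b)?b)* — the left operand accepts ε, so the closure extends into the next operand (via the concat ε-link); |ε-closure| = 6 + 12 = 18

18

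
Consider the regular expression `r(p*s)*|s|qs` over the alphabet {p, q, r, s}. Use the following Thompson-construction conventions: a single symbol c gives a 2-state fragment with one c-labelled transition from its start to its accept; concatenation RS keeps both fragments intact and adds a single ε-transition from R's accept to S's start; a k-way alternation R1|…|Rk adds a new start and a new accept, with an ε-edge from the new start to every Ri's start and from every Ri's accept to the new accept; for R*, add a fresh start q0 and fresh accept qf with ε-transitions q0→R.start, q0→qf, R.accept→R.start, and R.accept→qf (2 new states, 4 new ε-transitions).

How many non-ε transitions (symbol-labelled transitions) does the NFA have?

Recursing over subexpressions:
Each of the 6 symbol leaves contributes exactly 1 symbol transition.
  p* → 1 symbol transition
  p*s → 2 symbol transitions
  (p*s)* → 2 symbol transitions
  r(p*s)* → 3 symbol transitions
  qs → 2 symbol transitions
  r(p*s)*|s|qs → 6 symbol transitions

6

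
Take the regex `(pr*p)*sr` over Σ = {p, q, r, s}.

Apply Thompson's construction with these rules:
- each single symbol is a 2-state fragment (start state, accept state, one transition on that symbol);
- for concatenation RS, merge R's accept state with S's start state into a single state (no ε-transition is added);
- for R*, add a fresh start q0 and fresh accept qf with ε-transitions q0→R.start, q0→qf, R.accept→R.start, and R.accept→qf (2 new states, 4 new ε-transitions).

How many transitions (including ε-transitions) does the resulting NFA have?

13

Building bottom-up:
Each of the 5 symbol leaves contributes 1 transition (1 symbol, 0 ε).
  r* = 5 transitions (1 symbol, 4 ε)
  pr*p = 7 transitions (3 symbol, 4 ε)
  (pr*p)* = 11 transitions (3 symbol, 8 ε)
  (pr*p)*sr = 13 transitions (5 symbol, 8 ε)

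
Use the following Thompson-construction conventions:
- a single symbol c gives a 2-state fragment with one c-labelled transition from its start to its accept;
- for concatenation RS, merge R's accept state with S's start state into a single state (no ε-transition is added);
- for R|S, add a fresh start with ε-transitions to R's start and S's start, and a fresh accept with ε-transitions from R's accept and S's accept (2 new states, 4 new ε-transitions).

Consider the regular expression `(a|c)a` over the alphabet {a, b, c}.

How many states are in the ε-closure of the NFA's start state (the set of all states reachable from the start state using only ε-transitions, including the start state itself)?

Compute the ε-closure size of each fragment's start state recursively; a symbol fragment's start has no outgoing ε-edge, so its closure is just itself (size 1).
  a|c → new start ε-reaches every alternative's start; none of them accept ε, so the new accept is not reached: |ε-closure| = 1 + 1 + 1 = 3
  (a|c)a → same as the first factor's closure: |ε-closure| = 3

3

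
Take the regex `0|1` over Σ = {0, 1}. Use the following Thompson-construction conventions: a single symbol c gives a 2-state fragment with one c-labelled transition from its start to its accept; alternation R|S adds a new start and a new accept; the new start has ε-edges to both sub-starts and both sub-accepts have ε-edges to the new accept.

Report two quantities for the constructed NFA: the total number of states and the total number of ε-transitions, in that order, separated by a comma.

6, 4

Per subexpression:
Each of the 2 symbol leaves contributes 2 states and 0 ε-transitions.
  0|1 → 6 states, 4 ε-transitions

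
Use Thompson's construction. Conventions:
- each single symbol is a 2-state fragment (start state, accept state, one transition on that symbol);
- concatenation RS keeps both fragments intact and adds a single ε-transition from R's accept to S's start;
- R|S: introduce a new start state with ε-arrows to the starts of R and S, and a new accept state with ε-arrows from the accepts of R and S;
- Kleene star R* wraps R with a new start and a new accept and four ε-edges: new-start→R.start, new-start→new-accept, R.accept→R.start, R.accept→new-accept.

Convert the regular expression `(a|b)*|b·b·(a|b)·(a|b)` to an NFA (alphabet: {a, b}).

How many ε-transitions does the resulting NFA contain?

23

By structural recursion:
Each of the 8 symbol leaves contributes 0 ε-transitions.
  a|b : 4 ε-transitions
  (a|b)* : 8 ε-transitions
  a|b : 4 ε-transitions
  a|b : 4 ε-transitions
  b·b·(a|b)·(a|b) : 11 ε-transitions
  (a|b)*|b·b·(a|b)·(a|b) : 23 ε-transitions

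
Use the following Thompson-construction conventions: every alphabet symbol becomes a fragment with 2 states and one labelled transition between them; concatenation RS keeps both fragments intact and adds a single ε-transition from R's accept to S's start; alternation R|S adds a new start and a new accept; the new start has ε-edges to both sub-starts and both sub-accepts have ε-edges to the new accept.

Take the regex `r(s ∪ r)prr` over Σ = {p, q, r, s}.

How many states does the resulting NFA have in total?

14

By structural recursion:
Each of the 6 symbol leaves contributes a 2-state fragment.
  s ∪ r → 6 states
  r(s ∪ r)prr → 14 states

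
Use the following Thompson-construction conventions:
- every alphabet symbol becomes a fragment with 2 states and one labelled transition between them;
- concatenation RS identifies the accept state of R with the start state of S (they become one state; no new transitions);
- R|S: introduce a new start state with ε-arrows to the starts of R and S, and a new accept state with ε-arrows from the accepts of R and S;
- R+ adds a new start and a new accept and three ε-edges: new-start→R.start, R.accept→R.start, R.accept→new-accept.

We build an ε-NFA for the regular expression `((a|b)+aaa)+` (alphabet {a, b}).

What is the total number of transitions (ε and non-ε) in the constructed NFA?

15

Bottom-up over the parse tree:
Each of the 5 symbol leaves contributes 1 transition (1 symbol, 0 ε).
  a|b = 6 transitions (2 symbol, 4 ε)
  (a|b)+ = 9 transitions (2 symbol, 7 ε)
  (a|b)+aaa = 12 transitions (5 symbol, 7 ε)
  ((a|b)+aaa)+ = 15 transitions (5 symbol, 10 ε)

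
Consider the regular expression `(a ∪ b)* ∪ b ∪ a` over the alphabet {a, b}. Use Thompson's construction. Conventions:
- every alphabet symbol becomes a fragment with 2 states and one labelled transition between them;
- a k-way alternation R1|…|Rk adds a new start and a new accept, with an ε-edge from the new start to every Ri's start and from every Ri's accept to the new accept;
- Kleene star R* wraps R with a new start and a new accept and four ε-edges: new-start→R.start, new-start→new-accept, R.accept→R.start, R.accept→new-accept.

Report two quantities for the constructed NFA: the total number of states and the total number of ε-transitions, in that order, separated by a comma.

Recursing over subexpressions:
Each of the 4 symbol leaves contributes 2 states and 0 ε-transitions.
  a ∪ b = 6 states, 4 ε-transitions
  (a ∪ b)* = 8 states, 8 ε-transitions
  (a ∪ b)* ∪ b ∪ a = 14 states, 14 ε-transitions

14, 14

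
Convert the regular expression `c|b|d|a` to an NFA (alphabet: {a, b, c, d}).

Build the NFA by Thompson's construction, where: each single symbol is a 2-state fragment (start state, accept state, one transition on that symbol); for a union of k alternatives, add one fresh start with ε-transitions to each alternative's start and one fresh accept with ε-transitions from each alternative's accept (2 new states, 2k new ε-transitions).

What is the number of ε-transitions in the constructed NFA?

8

Bottom-up over the parse tree:
Each of the 4 symbol leaves contributes 0 ε-transitions.
  c|b|d|a — 8 ε-transitions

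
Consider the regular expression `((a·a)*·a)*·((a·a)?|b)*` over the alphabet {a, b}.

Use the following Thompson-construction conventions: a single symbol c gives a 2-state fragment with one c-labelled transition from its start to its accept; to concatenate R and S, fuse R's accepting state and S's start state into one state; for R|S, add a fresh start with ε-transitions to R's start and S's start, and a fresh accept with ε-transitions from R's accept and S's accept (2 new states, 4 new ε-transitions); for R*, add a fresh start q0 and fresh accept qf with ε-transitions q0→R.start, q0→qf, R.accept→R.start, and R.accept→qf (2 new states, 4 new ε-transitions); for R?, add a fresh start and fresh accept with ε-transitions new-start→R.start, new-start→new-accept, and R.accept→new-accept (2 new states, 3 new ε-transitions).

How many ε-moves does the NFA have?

19

Bottom-up over the parse tree:
Each of the 6 symbol leaves contributes 0 ε-transitions.
  a·a : 0 ε-transitions
  (a·a)* : 4 ε-transitions
  (a·a)*·a : 4 ε-transitions
  ((a·a)*·a)* : 8 ε-transitions
  a·a : 0 ε-transitions
  (a·a)? : 3 ε-transitions
  (a·a)?|b : 7 ε-transitions
  ((a·a)?|b)* : 11 ε-transitions
  ((a·a)*·a)*·((a·a)?|b)* : 19 ε-transitions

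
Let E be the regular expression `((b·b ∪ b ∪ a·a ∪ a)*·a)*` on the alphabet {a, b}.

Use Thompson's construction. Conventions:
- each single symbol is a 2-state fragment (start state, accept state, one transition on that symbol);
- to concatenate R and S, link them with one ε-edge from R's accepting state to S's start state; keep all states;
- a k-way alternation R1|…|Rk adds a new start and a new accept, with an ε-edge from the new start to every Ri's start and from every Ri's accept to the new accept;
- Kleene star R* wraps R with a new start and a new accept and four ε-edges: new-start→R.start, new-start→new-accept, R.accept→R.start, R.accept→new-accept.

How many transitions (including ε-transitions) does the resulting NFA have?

Bottom-up over the parse tree:
Each of the 7 symbol leaves contributes 1 transition (1 symbol, 0 ε).
  b·b — 3 transitions (2 symbol, 1 ε)
  a·a — 3 transitions (2 symbol, 1 ε)
  b·b ∪ b ∪ a·a ∪ a — 16 transitions (6 symbol, 10 ε)
  (b·b ∪ b ∪ a·a ∪ a)* — 20 transitions (6 symbol, 14 ε)
  (b·b ∪ b ∪ a·a ∪ a)*·a — 22 transitions (7 symbol, 15 ε)
  ((b·b ∪ b ∪ a·a ∪ a)*·a)* — 26 transitions (7 symbol, 19 ε)

26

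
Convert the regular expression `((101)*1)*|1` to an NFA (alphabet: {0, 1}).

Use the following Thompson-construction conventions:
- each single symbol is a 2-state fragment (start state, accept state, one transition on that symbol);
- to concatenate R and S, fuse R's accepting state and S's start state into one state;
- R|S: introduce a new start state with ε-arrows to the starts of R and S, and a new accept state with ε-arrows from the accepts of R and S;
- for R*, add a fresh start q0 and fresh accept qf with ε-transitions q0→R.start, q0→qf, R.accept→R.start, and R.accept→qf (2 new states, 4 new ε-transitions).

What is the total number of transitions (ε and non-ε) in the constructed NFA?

17

Bottom-up over the parse tree:
Each of the 5 symbol leaves contributes 1 transition (1 symbol, 0 ε).
  101 = 3 transitions (3 symbol, 0 ε)
  (101)* = 7 transitions (3 symbol, 4 ε)
  (101)*1 = 8 transitions (4 symbol, 4 ε)
  ((101)*1)* = 12 transitions (4 symbol, 8 ε)
  ((101)*1)*|1 = 17 transitions (5 symbol, 12 ε)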